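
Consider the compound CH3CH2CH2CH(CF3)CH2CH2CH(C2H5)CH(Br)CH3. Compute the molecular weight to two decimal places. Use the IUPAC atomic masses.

Element totals:
  C: 12
  H: 22
  Br: 1
  F: 3
Molecular formula: C12H22BrF3.
  M = 12(12.011) + 22(1.008) + 79.904 + 3(18.998)
    = 144.132 + 22.176 + 79.904 + 56.994 = 303.206

303.21 g/mol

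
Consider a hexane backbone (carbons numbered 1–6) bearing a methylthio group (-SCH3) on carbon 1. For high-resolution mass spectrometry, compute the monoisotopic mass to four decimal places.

132.0973

Atom tally by fragment:
  CH3SCH2 → C:2 H:5 S:1
  CH2 → C:1 H:2
  CH2 → C:1 H:2
  CH2 → C:1 H:2
  CH2 → C:1 H:2
  CH3 → C:1 H:3
Element totals:
  C: 7
  H: 16
  S: 1
Molecular formula: C7H16S.
  M = 7(12.0) + 16(1.007825) + 31.972071
    = 84.000000 + 16.125200 + 31.972071 = 132.097271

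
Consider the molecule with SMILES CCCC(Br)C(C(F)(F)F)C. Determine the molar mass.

Atom tally by fragment:
  CH3 → C:1 H:3
  CH2 → C:1 H:2
  CH2 → C:1 H:2
  CH(Br) → C:1 H:1 Br:1
  CH(CF3) → C:2 H:1 F:3
  CH3 → C:1 H:3
Element totals:
  C: 7
  H: 12
  Br: 1
  F: 3
Molecular formula: C7H12BrF3.
  M = 7(12.011) + 12(1.008) + 79.904 + 3(18.998)
    = 84.077 + 12.096 + 79.904 + 56.994 = 233.071

233.07 g/mol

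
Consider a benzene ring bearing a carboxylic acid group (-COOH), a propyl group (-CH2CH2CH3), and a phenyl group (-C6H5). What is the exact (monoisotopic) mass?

Atom tally by fragment:
  benzene ring core → C:6 H:6
  (− 3 ring H displaced by substituents)
  + COOH → C:1 H:1 O:2
  + CH2CH2CH3 → C:3 H:7
  + C6H5 → C:6 H:5
Element totals:
  C: 16
  H: 16
  O: 2
Molecular formula: C16H16O2.
  M = 16(12.0) + 16(1.007825) + 2(15.994915)
    = 192.000000 + 16.125200 + 31.989830 = 240.115030

240.1150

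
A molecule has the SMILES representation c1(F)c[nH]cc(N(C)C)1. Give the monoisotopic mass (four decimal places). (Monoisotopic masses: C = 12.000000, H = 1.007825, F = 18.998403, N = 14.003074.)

Atom tally by fragment:
  pyrrole ring core → C:4 H:5 N:1
  (− 2 ring H displaced by substituents)
  + F → F:1
  + N(CH3)2 → N:1 C:2 H:6
Element totals:
  C: 6
  H: 9
  F: 1
  N: 2
Molecular formula: C6H9FN2.
  M = 6(12.0) + 9(1.007825) + 18.998403 + 2(14.003074)
    = 72.000000 + 9.070425 + 18.998403 + 28.006148 = 128.074976

128.0750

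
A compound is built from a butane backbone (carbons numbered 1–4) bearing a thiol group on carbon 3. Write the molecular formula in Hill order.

Atom tally by fragment:
  CH3 → C:1 H:3
  CH2 → C:1 H:2
  CH(SH) → C:1 H:2 S:1
  CH3 → C:1 H:3
Element totals:
  C: 4
  H: 10
  S: 1

C4H10S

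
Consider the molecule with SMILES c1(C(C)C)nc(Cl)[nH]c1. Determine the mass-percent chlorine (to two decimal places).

Atom tally by fragment:
  imidazole ring core → C:3 H:4 N:2
  (− 2 ring H displaced by substituents)
  + CH(CH3)2 → C:3 H:7
  + Cl → Cl:1
Element totals:
  C: 6
  H: 9
  Cl: 1
  N: 2
Molecular formula: C6H9ClN2.
Molar mass = 144.602 g/mol.
Mass from Cl: 1 × 35.45 = 35.450 g/mol.
%Cl = 35.450 / 144.602 × 100 = 24.52%.

24.52%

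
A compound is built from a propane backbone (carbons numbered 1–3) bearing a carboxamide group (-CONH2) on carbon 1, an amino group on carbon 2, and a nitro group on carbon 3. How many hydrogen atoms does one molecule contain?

9

Atom tally by fragment:
  H2NOCCH2 → C:2 H:4 O:1 N:1
  CH(NH2) → C:1 H:3 N:1
  CH2NO2 → C:1 H:2 N:1 O:2
Element totals:
  C: 4
  H: 9
  N: 3
  O: 3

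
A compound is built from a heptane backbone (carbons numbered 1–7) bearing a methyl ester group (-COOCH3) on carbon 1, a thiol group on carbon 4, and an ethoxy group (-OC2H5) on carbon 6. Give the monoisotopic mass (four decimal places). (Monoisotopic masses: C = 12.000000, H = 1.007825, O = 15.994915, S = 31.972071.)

Atom tally by fragment:
  CH3OOCCH2 → C:3 H:5 O:2
  CH2 → C:1 H:2
  CH2 → C:1 H:2
  CH(SH) → C:1 H:2 S:1
  CH2 → C:1 H:2
  CH(OC2H5) → C:3 H:6 O:1
  CH3 → C:1 H:3
Element totals:
  C: 11
  H: 22
  O: 3
  S: 1
Molecular formula: C11H22O3S.
  M = 11(12.0) + 22(1.007825) + 3(15.994915) + 31.972071
    = 132.000000 + 22.172150 + 47.984745 + 31.972071 = 234.128966

234.1290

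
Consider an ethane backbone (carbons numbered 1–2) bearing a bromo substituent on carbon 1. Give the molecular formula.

Atom tally by fragment:
  BrCH2 → C:1 H:2 Br:1
  CH3 → C:1 H:3
Element totals:
  C: 2
  H: 5
  Br: 1

C2H5Br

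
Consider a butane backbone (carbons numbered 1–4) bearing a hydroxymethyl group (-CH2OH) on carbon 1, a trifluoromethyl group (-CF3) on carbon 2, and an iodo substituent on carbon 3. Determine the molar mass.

Atom tally by fragment:
  HOCH2CH2 → C:2 H:5 O:1
  CH(CF3) → C:2 H:1 F:3
  CH(I) → C:1 H:1 I:1
  CH3 → C:1 H:3
Element totals:
  C: 6
  H: 10
  F: 3
  I: 1
  O: 1
Molecular formula: C6H10F3IO.
  M = 6(12.011) + 10(1.008) + 3(18.998) + 126.904 + 15.999
    = 72.066 + 10.080 + 56.994 + 126.904 + 15.999 = 282.043

282.04 g/mol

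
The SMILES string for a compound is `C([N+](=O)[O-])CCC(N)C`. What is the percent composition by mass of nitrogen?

Atom tally by fragment:
  O2NCH2 → C:1 H:2 N:1 O:2
  CH2 → C:1 H:2
  CH2 → C:1 H:2
  CH(NH2) → C:1 H:3 N:1
  CH3 → C:1 H:3
Element totals:
  C: 5
  H: 12
  N: 2
  O: 2
Molecular formula: C5H12N2O2.
Molar mass = 132.163 g/mol.
Mass from N: 2 × 14.007 = 28.014 g/mol.
%N = 28.014 / 132.163 × 100 = 21.20%.

21.20%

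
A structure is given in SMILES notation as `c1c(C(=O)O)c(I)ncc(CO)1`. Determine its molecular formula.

C7H6INO3

Atom tally by fragment:
  pyridine ring core → C:5 H:5 N:1
  (− 3 ring H displaced by substituents)
  + COOH → C:1 H:1 O:2
  + I → I:1
  + CH2OH → C:1 H:3 O:1
Element totals:
  C: 7
  H: 6
  I: 1
  N: 1
  O: 3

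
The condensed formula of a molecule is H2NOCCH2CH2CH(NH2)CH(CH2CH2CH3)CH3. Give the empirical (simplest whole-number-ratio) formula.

Atom tally by fragment:
  H2NOCCH2 → C:2 H:4 O:1 N:1
  CH2 → C:1 H:2
  CH(NH2) → C:1 H:3 N:1
  CH(CH2CH2CH3) → C:4 H:8
  CH3 → C:1 H:3
Element totals:
  C: 9
  H: 20
  N: 2
  O: 1
Molecular formula: C9H20N2O.
gcd of subscripts (9, 20, 2, 1) = 1, so the empirical formula equals the molecular formula.

C9H20N2O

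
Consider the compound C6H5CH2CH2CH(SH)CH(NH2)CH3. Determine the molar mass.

Atom tally by fragment:
  C6H5CH2 → C:7 H:7
  CH2 → C:1 H:2
  CH(SH) → C:1 H:2 S:1
  CH(NH2) → C:1 H:3 N:1
  CH3 → C:1 H:3
Element totals:
  C: 11
  H: 17
  N: 1
  S: 1
Molecular formula: C11H17NS.
  M = 11(12.011) + 17(1.008) + 14.007 + 32.06
    = 132.121 + 17.136 + 14.007 + 32.060 = 195.324

195.32 g/mol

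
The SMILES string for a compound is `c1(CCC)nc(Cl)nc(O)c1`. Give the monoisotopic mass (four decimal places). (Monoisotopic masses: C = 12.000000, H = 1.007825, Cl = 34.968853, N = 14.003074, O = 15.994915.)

Atom tally by fragment:
  pyrimidine ring core → C:4 H:4 N:2
  (− 3 ring H displaced by substituents)
  + CH2CH2CH3 → C:3 H:7
  + Cl → Cl:1
  + OH → O:1 H:1
Element totals:
  C: 7
  H: 9
  Cl: 1
  N: 2
  O: 1
Molecular formula: C7H9ClN2O.
  M = 7(12.0) + 9(1.007825) + 34.968853 + 2(14.003074) + 15.994915
    = 84.000000 + 9.070425 + 34.968853 + 28.006148 + 15.994915 = 172.040341

172.0403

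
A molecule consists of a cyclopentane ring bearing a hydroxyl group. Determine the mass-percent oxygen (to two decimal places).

18.57%

Atom tally by fragment:
  cyclopentane ring core → C:5 H:10
  (− 1 ring H displaced by substituents)
  + OH → O:1 H:1
Element totals:
  C: 5
  H: 10
  O: 1
Molecular formula: C5H10O.
Molar mass = 86.134 g/mol.
Mass from O: 1 × 15.999 = 15.999 g/mol.
%O = 15.999 / 86.134 × 100 = 18.57%.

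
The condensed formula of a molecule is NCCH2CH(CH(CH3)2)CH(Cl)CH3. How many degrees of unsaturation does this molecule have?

2

Atom tally by fragment:
  NCCH2 → C:2 H:2 N:1
  CH(CH(CH3)2) → C:4 H:8
  CH(Cl) → C:1 H:1 Cl:1
  CH3 → C:1 H:3
Element totals:
  C: 8
  H: 14
  Cl: 1
  N: 1
Molecular formula: C8H14ClN.
DoU = (2C + 2 + N − H − X) / 2 = (2·8 + 2 + 1 − 14 − 1) / 2 = 2.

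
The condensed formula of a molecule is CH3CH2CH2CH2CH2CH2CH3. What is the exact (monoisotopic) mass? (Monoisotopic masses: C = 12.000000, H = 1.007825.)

Atom tally by fragment:
  CH3 → C:1 H:3
  CH2 → C:1 H:2
  CH2 → C:1 H:2
  CH2 → C:1 H:2
  CH2 → C:1 H:2
  CH2 → C:1 H:2
  CH3 → C:1 H:3
Element totals:
  C: 7
  H: 16
Molecular formula: C7H16.
  M = 7(12.0) + 16(1.007825)
    = 84.000000 + 16.125200 = 100.125200

100.1252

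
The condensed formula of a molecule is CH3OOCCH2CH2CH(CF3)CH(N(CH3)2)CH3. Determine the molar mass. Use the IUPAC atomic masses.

241.25 g/mol

Element totals:
  C: 10
  H: 18
  F: 3
  N: 1
  O: 2
Molecular formula: C10H18F3NO2.
  M = 10(12.011) + 18(1.008) + 3(18.998) + 14.007 + 2(15.999)
    = 120.110 + 18.144 + 56.994 + 14.007 + 31.998 = 241.253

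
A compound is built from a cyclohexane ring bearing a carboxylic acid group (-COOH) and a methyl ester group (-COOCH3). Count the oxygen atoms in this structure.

4

Atom tally by fragment:
  cyclohexane ring core → C:6 H:12
  (− 2 ring H displaced by substituents)
  + COOH → C:1 H:1 O:2
  + COOCH3 → C:2 H:3 O:2
Element totals:
  C: 9
  H: 14
  O: 4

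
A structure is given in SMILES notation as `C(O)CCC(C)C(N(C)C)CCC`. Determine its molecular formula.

C11H25NO

Atom tally by fragment:
  HOCH2 → C:1 H:3 O:1
  CH2 → C:1 H:2
  CH2 → C:1 H:2
  CH(CH3) → C:2 H:4
  CH(N(CH3)2) → C:3 H:7 N:1
  CH2 → C:1 H:2
  CH2 → C:1 H:2
  CH3 → C:1 H:3
Element totals:
  C: 11
  H: 25
  N: 1
  O: 1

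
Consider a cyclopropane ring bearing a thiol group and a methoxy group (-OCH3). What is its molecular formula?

C4H8OS

Atom tally by fragment:
  cyclopropane ring core → C:3 H:6
  (− 2 ring H displaced by substituents)
  + SH → S:1 H:1
  + OCH3 → C:1 H:3 O:1
Element totals:
  C: 4
  H: 8
  O: 1
  S: 1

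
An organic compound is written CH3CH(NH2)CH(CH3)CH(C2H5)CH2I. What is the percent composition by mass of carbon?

37.66%

Element totals:
  C: 8
  H: 18
  I: 1
  N: 1
Molecular formula: C8H18IN.
Molar mass = 255.143 g/mol.
Mass from C: 8 × 12.011 = 96.088 g/mol.
%C = 96.088 / 255.143 × 100 = 37.66%.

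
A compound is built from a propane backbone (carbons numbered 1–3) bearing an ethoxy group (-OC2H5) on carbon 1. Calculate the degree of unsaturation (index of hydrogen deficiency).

0

Atom tally by fragment:
  C2H5OCH2 → C:3 H:7 O:1
  CH2 → C:1 H:2
  CH3 → C:1 H:3
Element totals:
  C: 5
  H: 12
  O: 1
Molecular formula: C5H12O.
DoU = (2C + 2 + N − H − X) / 2 = (2·5 + 2 + 0 − 12 − 0) / 2 = 0.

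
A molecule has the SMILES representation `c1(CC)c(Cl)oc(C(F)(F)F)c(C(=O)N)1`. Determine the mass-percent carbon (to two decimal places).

Atom tally by fragment:
  furan ring core → C:4 H:4 O:1
  (− 4 ring H displaced by substituents)
  + C2H5 → C:2 H:5
  + Cl → Cl:1
  + CF3 → C:1 F:3
  + CONH2 → C:1 H:2 O:1 N:1
Element totals:
  C: 8
  H: 7
  Cl: 1
  F: 3
  N: 1
  O: 2
Molecular formula: C8H7ClF3NO2.
Molar mass = 241.593 g/mol.
Mass from C: 8 × 12.011 = 96.088 g/mol.
%C = 96.088 / 241.593 × 100 = 39.77%.

39.77%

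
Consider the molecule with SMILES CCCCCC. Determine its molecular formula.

C6H14

Atom tally by fragment:
  CH3 → C:1 H:3
  CH2 → C:1 H:2
  CH2 → C:1 H:2
  CH2 → C:1 H:2
  CH2 → C:1 H:2
  CH3 → C:1 H:3
Element totals:
  C: 6
  H: 14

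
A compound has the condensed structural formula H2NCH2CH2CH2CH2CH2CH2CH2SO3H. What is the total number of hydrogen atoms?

Atom tally by fragment:
  H2NCH2 → C:1 H:4 N:1
  CH2 → C:1 H:2
  CH2 → C:1 H:2
  CH2 → C:1 H:2
  CH2 → C:1 H:2
  CH2 → C:1 H:2
  CH2SO3H → C:1 H:3 S:1 O:3
Element totals:
  C: 7
  H: 17
  N: 1
  O: 3
  S: 1

17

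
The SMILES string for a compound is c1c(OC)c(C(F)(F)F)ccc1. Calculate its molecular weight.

176.14 g/mol

Atom tally by fragment:
  benzene ring core → C:6 H:6
  (− 2 ring H displaced by substituents)
  + OCH3 → C:1 H:3 O:1
  + CF3 → C:1 F:3
Element totals:
  C: 8
  H: 7
  F: 3
  O: 1
Molecular formula: C8H7F3O.
  M = 8(12.011) + 7(1.008) + 3(18.998) + 15.999
    = 96.088 + 7.056 + 56.994 + 15.999 = 176.137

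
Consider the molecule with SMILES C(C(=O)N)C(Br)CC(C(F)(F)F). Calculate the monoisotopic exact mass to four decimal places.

Atom tally by fragment:
  H2NOCCH2 → C:2 H:4 O:1 N:1
  CH(Br) → C:1 H:1 Br:1
  CH2 → C:1 H:2
  CH2CF3 → C:2 H:2 F:3
Element totals:
  C: 6
  H: 9
  Br: 1
  F: 3
  N: 1
  O: 1
Molecular formula: C6H9BrF3NO.
  M = 6(12.0) + 9(1.007825) + 78.918338 + 3(18.998403) + 14.003074 + 15.994915
    = 72.000000 + 9.070425 + 78.918338 + 56.995209 + 14.003074 + 15.994915 = 246.981961

246.9820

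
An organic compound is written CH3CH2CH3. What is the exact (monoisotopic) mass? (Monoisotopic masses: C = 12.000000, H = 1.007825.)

44.0626

Atom tally by fragment:
  CH3 → C:1 H:3
  CH2 → C:1 H:2
  CH3 → C:1 H:3
Element totals:
  C: 3
  H: 8
Molecular formula: C3H8.
  M = 3(12.0) + 8(1.007825)
    = 36.000000 + 8.062600 = 44.062600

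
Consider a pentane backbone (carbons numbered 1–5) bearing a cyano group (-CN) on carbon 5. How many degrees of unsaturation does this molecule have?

Atom tally by fragment:
  CH3 → C:1 H:3
  CH2 → C:1 H:2
  CH2 → C:1 H:2
  CH2 → C:1 H:2
  CH2CN → C:2 H:2 N:1
Element totals:
  C: 6
  H: 11
  N: 1
Molecular formula: C6H11N.
DoU = (2C + 2 + N − H − X) / 2 = (2·6 + 2 + 1 − 11 − 0) / 2 = 2.

2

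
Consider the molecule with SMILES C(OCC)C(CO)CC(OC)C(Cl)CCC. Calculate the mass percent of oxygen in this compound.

Atom tally by fragment:
  C2H5OCH2 → C:3 H:7 O:1
  CH(CH2OH) → C:2 H:4 O:1
  CH2 → C:1 H:2
  CH(OCH3) → C:2 H:4 O:1
  CH(Cl) → C:1 H:1 Cl:1
  CH2 → C:1 H:2
  CH2 → C:1 H:2
  CH3 → C:1 H:3
Element totals:
  C: 12
  H: 25
  Cl: 1
  O: 3
Molecular formula: C12H25ClO3.
Molar mass = 252.779 g/mol.
Mass from O: 3 × 15.999 = 47.997 g/mol.
%O = 47.997 / 252.779 × 100 = 18.99%.

18.99%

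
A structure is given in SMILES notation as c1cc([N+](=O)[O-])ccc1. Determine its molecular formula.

Atom tally by fragment:
  benzene ring core → C:6 H:6
  (− 1 ring H displaced by substituents)
  + NO2 → N:1 O:2
Element totals:
  C: 6
  H: 5
  N: 1
  O: 2

C6H5NO2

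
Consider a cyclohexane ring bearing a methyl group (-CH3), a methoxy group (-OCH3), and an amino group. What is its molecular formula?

Atom tally by fragment:
  cyclohexane ring core → C:6 H:12
  (− 3 ring H displaced by substituents)
  + CH3 → C:1 H:3
  + OCH3 → C:1 H:3 O:1
  + NH2 → N:1 H:2
Element totals:
  C: 8
  H: 17
  N: 1
  O: 1

C8H17NO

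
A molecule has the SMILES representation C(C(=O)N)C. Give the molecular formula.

Atom tally by fragment:
  H2NOCCH2 → C:2 H:4 O:1 N:1
  CH3 → C:1 H:3
Element totals:
  C: 3
  H: 7
  N: 1
  O: 1

C3H7NO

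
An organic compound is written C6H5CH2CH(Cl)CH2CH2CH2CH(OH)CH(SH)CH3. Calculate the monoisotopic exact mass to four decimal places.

272.1002

Atom tally by fragment:
  C6H5CH2 → C:7 H:7
  CH(Cl) → C:1 H:1 Cl:1
  CH2 → C:1 H:2
  CH2 → C:1 H:2
  CH2 → C:1 H:2
  CH(OH) → C:1 H:2 O:1
  CH(SH) → C:1 H:2 S:1
  CH3 → C:1 H:3
Element totals:
  C: 14
  H: 21
  Cl: 1
  O: 1
  S: 1
Molecular formula: C14H21ClOS.
  M = 14(12.0) + 21(1.007825) + 34.968853 + 15.994915 + 31.972071
    = 168.000000 + 21.164325 + 34.968853 + 15.994915 + 31.972071 = 272.100164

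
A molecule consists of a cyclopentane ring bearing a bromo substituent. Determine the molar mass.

149.03 g/mol

Atom tally by fragment:
  cyclopentane ring core → C:5 H:10
  (− 1 ring H displaced by substituents)
  + Br → Br:1
Element totals:
  C: 5
  H: 9
  Br: 1
Molecular formula: C5H9Br.
  M = 5(12.011) + 9(1.008) + 79.904
    = 60.055 + 9.072 + 79.904 = 149.031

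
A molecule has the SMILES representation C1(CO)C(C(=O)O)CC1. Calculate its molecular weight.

Atom tally by fragment:
  cyclobutane ring core → C:4 H:8
  (− 2 ring H displaced by substituents)
  + CH2OH → C:1 H:3 O:1
  + COOH → C:1 H:1 O:2
Element totals:
  C: 6
  H: 10
  O: 3
Molecular formula: C6H10O3.
  M = 6(12.011) + 10(1.008) + 3(15.999)
    = 72.066 + 10.080 + 47.997 = 130.143

130.14 g/mol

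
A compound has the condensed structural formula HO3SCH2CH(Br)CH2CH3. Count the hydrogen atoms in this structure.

9

Atom tally by fragment:
  HO3SCH2 → C:1 H:3 S:1 O:3
  CH(Br) → C:1 H:1 Br:1
  CH2 → C:1 H:2
  CH3 → C:1 H:3
Element totals:
  C: 4
  H: 9
  Br: 1
  O: 3
  S: 1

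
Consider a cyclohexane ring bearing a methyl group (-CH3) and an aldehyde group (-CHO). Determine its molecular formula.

Atom tally by fragment:
  cyclohexane ring core → C:6 H:12
  (− 2 ring H displaced by substituents)
  + CH3 → C:1 H:3
  + CHO → C:1 H:1 O:1
Element totals:
  C: 8
  H: 14
  O: 1

C8H14O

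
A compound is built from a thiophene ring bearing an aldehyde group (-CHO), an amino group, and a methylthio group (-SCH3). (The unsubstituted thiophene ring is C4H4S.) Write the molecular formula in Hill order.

C6H7NOS2

Atom tally by fragment:
  thiophene ring core → C:4 H:4 S:1
  (− 3 ring H displaced by substituents)
  + CHO → C:1 H:1 O:1
  + NH2 → N:1 H:2
  + SCH3 → C:1 H:3 S:1
Element totals:
  C: 6
  H: 7
  N: 1
  O: 1
  S: 2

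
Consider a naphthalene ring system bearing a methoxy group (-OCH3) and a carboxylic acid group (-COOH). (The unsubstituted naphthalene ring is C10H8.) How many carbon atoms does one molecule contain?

Atom tally by fragment:
  naphthalene ring system core → C:10 H:8
  (− 2 ring H displaced by substituents)
  + OCH3 → C:1 H:3 O:1
  + COOH → C:1 H:1 O:2
Element totals:
  C: 12
  H: 10
  O: 3

12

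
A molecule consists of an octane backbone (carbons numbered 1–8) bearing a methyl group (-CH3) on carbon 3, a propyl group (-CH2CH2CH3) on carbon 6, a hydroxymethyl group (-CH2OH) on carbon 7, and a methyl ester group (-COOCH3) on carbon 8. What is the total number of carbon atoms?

15

Atom tally by fragment:
  CH3 → C:1 H:3
  CH2 → C:1 H:2
  CH(CH3) → C:2 H:4
  CH2 → C:1 H:2
  CH2 → C:1 H:2
  CH(CH2CH2CH3) → C:4 H:8
  CH(CH2OH) → C:2 H:4 O:1
  CH2COOCH3 → C:3 H:5 O:2
Element totals:
  C: 15
  H: 30
  O: 3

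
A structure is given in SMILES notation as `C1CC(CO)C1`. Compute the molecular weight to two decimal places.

86.13 g/mol

Atom tally by fragment:
  cyclobutane ring core → C:4 H:8
  (− 1 ring H displaced by substituents)
  + CH2OH → C:1 H:3 O:1
Element totals:
  C: 5
  H: 10
  O: 1
Molecular formula: C5H10O.
  M = 5(12.011) + 10(1.008) + 15.999
    = 60.055 + 10.080 + 15.999 = 86.134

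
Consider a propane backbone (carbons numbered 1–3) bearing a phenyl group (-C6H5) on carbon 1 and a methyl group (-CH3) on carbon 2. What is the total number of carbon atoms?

Atom tally by fragment:
  C6H5CH2 → C:7 H:7
  CH(CH3) → C:2 H:4
  CH3 → C:1 H:3
Element totals:
  C: 10
  H: 14

10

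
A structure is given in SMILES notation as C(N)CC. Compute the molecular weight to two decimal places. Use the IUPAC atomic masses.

59.11 g/mol

Atom tally by fragment:
  H2NCH2 → C:1 H:4 N:1
  CH2 → C:1 H:2
  CH3 → C:1 H:3
Element totals:
  C: 3
  H: 9
  N: 1
Molecular formula: C3H9N.
  M = 3(12.011) + 9(1.008) + 14.007
    = 36.033 + 9.072 + 14.007 = 59.112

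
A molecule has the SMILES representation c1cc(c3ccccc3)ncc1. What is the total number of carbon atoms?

Atom tally by fragment:
  pyridine ring core → C:5 H:5 N:1
  (− 1 ring H displaced by substituents)
  + C6H5 → C:6 H:5
Element totals:
  C: 11
  H: 9
  N: 1

11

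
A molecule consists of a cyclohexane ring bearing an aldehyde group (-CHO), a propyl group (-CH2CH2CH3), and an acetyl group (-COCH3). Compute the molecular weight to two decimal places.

Atom tally by fragment:
  cyclohexane ring core → C:6 H:12
  (− 3 ring H displaced by substituents)
  + CHO → C:1 H:1 O:1
  + CH2CH2CH3 → C:3 H:7
  + COCH3 → C:2 H:3 O:1
Element totals:
  C: 12
  H: 20
  O: 2
Molecular formula: C12H20O2.
  M = 12(12.011) + 20(1.008) + 2(15.999)
    = 144.132 + 20.160 + 31.998 = 196.290

196.29 g/mol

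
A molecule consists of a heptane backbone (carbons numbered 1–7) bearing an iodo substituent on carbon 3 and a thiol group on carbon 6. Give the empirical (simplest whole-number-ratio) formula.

Atom tally by fragment:
  CH3 → C:1 H:3
  CH2 → C:1 H:2
  CH(I) → C:1 H:1 I:1
  CH2 → C:1 H:2
  CH2 → C:1 H:2
  CH(SH) → C:1 H:2 S:1
  CH3 → C:1 H:3
Element totals:
  C: 7
  H: 15
  I: 1
  S: 1
Molecular formula: C7H15IS.
gcd of subscripts (7, 15, 1, 1) = 1, so the empirical formula equals the molecular formula.

C7H15IS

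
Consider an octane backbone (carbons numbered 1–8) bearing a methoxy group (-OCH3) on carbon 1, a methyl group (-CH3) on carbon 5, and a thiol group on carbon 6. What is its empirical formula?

Atom tally by fragment:
  CH3OCH2 → C:2 H:5 O:1
  CH2 → C:1 H:2
  CH2 → C:1 H:2
  CH2 → C:1 H:2
  CH(CH3) → C:2 H:4
  CH(SH) → C:1 H:2 S:1
  CH2 → C:1 H:2
  CH3 → C:1 H:3
Element totals:
  C: 10
  H: 22
  O: 1
  S: 1
Molecular formula: C10H22OS.
gcd of subscripts (10, 22, 1, 1) = 1, so the empirical formula equals the molecular formula.

C10H22OS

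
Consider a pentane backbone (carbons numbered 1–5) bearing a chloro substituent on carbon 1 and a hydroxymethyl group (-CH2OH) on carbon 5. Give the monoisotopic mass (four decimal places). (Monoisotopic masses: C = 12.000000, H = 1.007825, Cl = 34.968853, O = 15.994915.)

Atom tally by fragment:
  ClCH2 → C:1 H:2 Cl:1
  CH2 → C:1 H:2
  CH2 → C:1 H:2
  CH2 → C:1 H:2
  CH2CH2OH → C:2 H:5 O:1
Element totals:
  C: 6
  H: 13
  Cl: 1
  O: 1
Molecular formula: C6H13ClO.
  M = 6(12.0) + 13(1.007825) + 34.968853 + 15.994915
    = 72.000000 + 13.101725 + 34.968853 + 15.994915 = 136.065493

136.0655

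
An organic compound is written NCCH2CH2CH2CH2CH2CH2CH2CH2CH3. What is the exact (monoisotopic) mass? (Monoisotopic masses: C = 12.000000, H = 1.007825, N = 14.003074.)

Atom tally by fragment:
  NCCH2 → C:2 H:2 N:1
  CH2 → C:1 H:2
  CH2 → C:1 H:2
  CH2 → C:1 H:2
  CH2 → C:1 H:2
  CH2 → C:1 H:2
  CH2 → C:1 H:2
  CH2 → C:1 H:2
  CH3 → C:1 H:3
Element totals:
  C: 10
  H: 19
  N: 1
Molecular formula: C10H19N.
  M = 10(12.0) + 19(1.007825) + 14.003074
    = 120.000000 + 19.148675 + 14.003074 = 153.151749

153.1517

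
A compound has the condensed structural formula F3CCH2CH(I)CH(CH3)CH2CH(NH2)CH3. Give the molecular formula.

Atom tally by fragment:
  F3CCH2 → C:2 H:2 F:3
  CH(I) → C:1 H:1 I:1
  CH(CH3) → C:2 H:4
  CH2 → C:1 H:2
  CH(NH2) → C:1 H:3 N:1
  CH3 → C:1 H:3
Element totals:
  C: 8
  H: 15
  F: 3
  I: 1
  N: 1

C8H15F3IN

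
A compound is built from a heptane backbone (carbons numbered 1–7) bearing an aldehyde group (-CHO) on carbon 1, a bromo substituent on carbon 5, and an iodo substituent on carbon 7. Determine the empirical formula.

C8H14BrIO

Atom tally by fragment:
  OHCCH2 → C:2 H:3 O:1
  CH2 → C:1 H:2
  CH2 → C:1 H:2
  CH2 → C:1 H:2
  CH(Br) → C:1 H:1 Br:1
  CH2 → C:1 H:2
  CH2I → C:1 H:2 I:1
Element totals:
  C: 8
  H: 14
  Br: 1
  I: 1
  O: 1
Molecular formula: C8H14BrIO.
gcd of subscripts (1, 8, 14, 1, 1) = 1, so the empirical formula equals the molecular formula.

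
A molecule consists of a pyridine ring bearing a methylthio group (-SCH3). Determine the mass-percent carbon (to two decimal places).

57.57%

Atom tally by fragment:
  pyridine ring core → C:5 H:5 N:1
  (− 1 ring H displaced by substituents)
  + SCH3 → C:1 H:3 S:1
Element totals:
  C: 6
  H: 7
  N: 1
  S: 1
Molecular formula: C6H7NS.
Molar mass = 125.189 g/mol.
Mass from C: 6 × 12.011 = 72.066 g/mol.
%C = 72.066 / 125.189 × 100 = 57.57%.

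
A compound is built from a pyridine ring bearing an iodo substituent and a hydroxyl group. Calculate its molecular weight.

221.00 g/mol

Atom tally by fragment:
  pyridine ring core → C:5 H:5 N:1
  (− 2 ring H displaced by substituents)
  + I → I:1
  + OH → O:1 H:1
Element totals:
  C: 5
  H: 4
  I: 1
  N: 1
  O: 1
Molecular formula: C5H4INO.
  M = 5(12.011) + 4(1.008) + 126.904 + 14.007 + 15.999
    = 60.055 + 4.032 + 126.904 + 14.007 + 15.999 = 220.997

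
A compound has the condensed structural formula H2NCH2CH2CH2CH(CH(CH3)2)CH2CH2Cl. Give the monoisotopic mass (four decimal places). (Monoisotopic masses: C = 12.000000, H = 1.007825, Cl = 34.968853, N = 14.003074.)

177.1284

Atom tally by fragment:
  H2NCH2 → C:1 H:4 N:1
  CH2 → C:1 H:2
  CH2 → C:1 H:2
  CH(CH(CH3)2) → C:4 H:8
  CH2 → C:1 H:2
  CH2Cl → C:1 H:2 Cl:1
Element totals:
  C: 9
  H: 20
  Cl: 1
  N: 1
Molecular formula: C9H20ClN.
  M = 9(12.0) + 20(1.007825) + 34.968853 + 14.003074
    = 108.000000 + 20.156500 + 34.968853 + 14.003074 = 177.128427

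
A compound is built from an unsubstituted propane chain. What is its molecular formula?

Atom tally by fragment:
  CH3 → C:1 H:3
  CH2 → C:1 H:2
  CH3 → C:1 H:3
Element totals:
  C: 3
  H: 8

C3H8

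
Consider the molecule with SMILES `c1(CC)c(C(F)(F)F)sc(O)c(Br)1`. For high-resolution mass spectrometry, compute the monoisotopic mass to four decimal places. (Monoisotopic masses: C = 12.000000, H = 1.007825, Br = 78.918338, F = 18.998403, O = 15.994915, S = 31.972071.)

273.9275

Atom tally by fragment:
  thiophene ring core → C:4 H:4 S:1
  (− 4 ring H displaced by substituents)
  + C2H5 → C:2 H:5
  + CF3 → C:1 F:3
  + OH → O:1 H:1
  + Br → Br:1
Element totals:
  C: 7
  H: 6
  Br: 1
  F: 3
  O: 1
  S: 1
Molecular formula: C7H6BrF3OS.
  M = 7(12.0) + 6(1.007825) + 78.918338 + 3(18.998403) + 15.994915 + 31.972071
    = 84.000000 + 6.046950 + 78.918338 + 56.995209 + 15.994915 + 31.972071 = 273.927483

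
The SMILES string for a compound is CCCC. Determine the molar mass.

Atom tally by fragment:
  CH3 → C:1 H:3
  CH2 → C:1 H:2
  CH2 → C:1 H:2
  CH3 → C:1 H:3
Element totals:
  C: 4
  H: 10
Molecular formula: C4H10.
  M = 4(12.011) + 10(1.008)
    = 48.044 + 10.080 = 58.124

58.12 g/mol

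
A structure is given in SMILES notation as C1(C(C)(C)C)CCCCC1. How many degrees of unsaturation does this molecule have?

1

Atom tally by fragment:
  cyclohexane ring core → C:6 H:12
  (− 1 ring H displaced by substituents)
  + C(CH3)3 → C:4 H:9
Element totals:
  C: 10
  H: 20
Molecular formula: C10H20.
DoU = (2C + 2 + N − H − X) / 2 = (2·10 + 2 + 0 − 20 − 0) / 2 = 1.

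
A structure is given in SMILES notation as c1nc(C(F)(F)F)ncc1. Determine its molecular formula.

C5H3F3N2

Atom tally by fragment:
  pyrimidine ring core → C:4 H:4 N:2
  (− 1 ring H displaced by substituents)
  + CF3 → C:1 F:3
Element totals:
  C: 5
  H: 3
  F: 3
  N: 2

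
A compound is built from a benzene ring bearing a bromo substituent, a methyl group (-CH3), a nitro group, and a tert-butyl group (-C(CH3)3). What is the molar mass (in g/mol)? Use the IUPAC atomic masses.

272.14 g/mol

Atom tally by fragment:
  benzene ring core → C:6 H:6
  (− 4 ring H displaced by substituents)
  + Br → Br:1
  + CH3 → C:1 H:3
  + NO2 → N:1 O:2
  + C(CH3)3 → C:4 H:9
Element totals:
  C: 11
  H: 14
  Br: 1
  N: 1
  O: 2
Molecular formula: C11H14BrNO2.
  M = 11(12.011) + 14(1.008) + 79.904 + 14.007 + 2(15.999)
    = 132.121 + 14.112 + 79.904 + 14.007 + 31.998 = 272.142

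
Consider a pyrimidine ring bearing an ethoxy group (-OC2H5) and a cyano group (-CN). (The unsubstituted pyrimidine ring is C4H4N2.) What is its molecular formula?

Atom tally by fragment:
  pyrimidine ring core → C:4 H:4 N:2
  (− 2 ring H displaced by substituents)
  + OC2H5 → C:2 H:5 O:1
  + CN → C:1 N:1
Element totals:
  C: 7
  H: 7
  N: 3
  O: 1

C7H7N3O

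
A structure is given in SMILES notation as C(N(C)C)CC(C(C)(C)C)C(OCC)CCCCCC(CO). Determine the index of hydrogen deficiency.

0

Atom tally by fragment:
  (CH3)2NCH2 → C:3 H:8 N:1
  CH2 → C:1 H:2
  CH(C(CH3)3) → C:5 H:10
  CH(OC2H5) → C:3 H:6 O:1
  CH2 → C:1 H:2
  CH2 → C:1 H:2
  CH2 → C:1 H:2
  CH2 → C:1 H:2
  CH2 → C:1 H:2
  CH2CH2OH → C:2 H:5 O:1
Element totals:
  C: 19
  H: 41
  N: 1
  O: 2
Molecular formula: C19H41NO2.
DoU = (2C + 2 + N − H − X) / 2 = (2·19 + 2 + 1 − 41 − 0) / 2 = 0.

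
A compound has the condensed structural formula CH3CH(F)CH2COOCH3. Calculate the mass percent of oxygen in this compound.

26.64%

Element totals:
  C: 5
  H: 9
  F: 1
  O: 2
Molecular formula: C5H9FO2.
Molar mass = 120.123 g/mol.
Mass from O: 2 × 15.999 = 31.998 g/mol.
%O = 31.998 / 120.123 × 100 = 26.64%.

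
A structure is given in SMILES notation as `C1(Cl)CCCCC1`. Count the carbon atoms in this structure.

6

Atom tally by fragment:
  cyclohexane ring core → C:6 H:12
  (− 1 ring H displaced by substituents)
  + Cl → Cl:1
Element totals:
  C: 6
  H: 11
  Cl: 1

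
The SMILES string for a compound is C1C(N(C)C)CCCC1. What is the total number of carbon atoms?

Atom tally by fragment:
  cyclohexane ring core → C:6 H:12
  (− 1 ring H displaced by substituents)
  + N(CH3)2 → N:1 C:2 H:6
Element totals:
  C: 8
  H: 17
  N: 1

8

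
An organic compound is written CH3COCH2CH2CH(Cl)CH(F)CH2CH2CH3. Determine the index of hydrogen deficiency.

Atom tally by fragment:
  CH3COCH2 → C:3 H:5 O:1
  CH2 → C:1 H:2
  CH(Cl) → C:1 H:1 Cl:1
  CH(F) → C:1 H:1 F:1
  CH2 → C:1 H:2
  CH2 → C:1 H:2
  CH3 → C:1 H:3
Element totals:
  C: 9
  H: 16
  Cl: 1
  F: 1
  O: 1
Molecular formula: C9H16ClFO.
DoU = (2C + 2 + N − H − X) / 2 = (2·9 + 2 + 0 − 16 − 2) / 2 = 1.

1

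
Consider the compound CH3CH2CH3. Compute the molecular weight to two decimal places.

Atom tally by fragment:
  CH3 → C:1 H:3
  CH2 → C:1 H:2
  CH3 → C:1 H:3
Element totals:
  C: 3
  H: 8
Molecular formula: C3H8.
  M = 3(12.011) + 8(1.008)
    = 36.033 + 8.064 = 44.097

44.10 g/mol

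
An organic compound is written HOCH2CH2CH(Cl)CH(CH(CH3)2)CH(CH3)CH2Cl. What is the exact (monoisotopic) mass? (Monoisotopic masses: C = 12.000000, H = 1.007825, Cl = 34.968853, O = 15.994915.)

Element totals:
  C: 10
  H: 20
  Cl: 2
  O: 1
Molecular formula: C10H20Cl2O.
  M = 10(12.0) + 20(1.007825) + 2(34.968853) + 15.994915
    = 120.000000 + 20.156500 + 69.937706 + 15.994915 = 226.089121

226.0891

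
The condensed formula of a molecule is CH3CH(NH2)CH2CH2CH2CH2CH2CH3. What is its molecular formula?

Atom tally by fragment:
  CH3 → C:1 H:3
  CH(NH2) → C:1 H:3 N:1
  CH2 → C:1 H:2
  CH2 → C:1 H:2
  CH2 → C:1 H:2
  CH2 → C:1 H:2
  CH2 → C:1 H:2
  CH3 → C:1 H:3
Element totals:
  C: 8
  H: 19
  N: 1

C8H19N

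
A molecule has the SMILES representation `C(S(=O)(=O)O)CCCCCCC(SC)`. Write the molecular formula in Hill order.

Atom tally by fragment:
  HO3SCH2 → C:1 H:3 S:1 O:3
  CH2 → C:1 H:2
  CH2 → C:1 H:2
  CH2 → C:1 H:2
  CH2 → C:1 H:2
  CH2 → C:1 H:2
  CH2 → C:1 H:2
  CH2SCH3 → C:2 H:5 S:1
Element totals:
  C: 9
  H: 20
  O: 3
  S: 2

C9H20O3S2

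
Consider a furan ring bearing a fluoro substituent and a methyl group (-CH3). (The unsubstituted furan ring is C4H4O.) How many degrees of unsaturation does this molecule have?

Atom tally by fragment:
  furan ring core → C:4 H:4 O:1
  (− 2 ring H displaced by substituents)
  + F → F:1
  + CH3 → C:1 H:3
Element totals:
  C: 5
  H: 5
  F: 1
  O: 1
Molecular formula: C5H5FO.
DoU = (2C + 2 + N − H − X) / 2 = (2·5 + 2 + 0 − 5 − 1) / 2 = 3.

3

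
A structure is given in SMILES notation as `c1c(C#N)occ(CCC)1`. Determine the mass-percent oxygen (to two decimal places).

11.84%

Atom tally by fragment:
  furan ring core → C:4 H:4 O:1
  (− 2 ring H displaced by substituents)
  + CN → C:1 N:1
  + CH2CH2CH3 → C:3 H:7
Element totals:
  C: 8
  H: 9
  N: 1
  O: 1
Molecular formula: C8H9NO.
Molar mass = 135.166 g/mol.
Mass from O: 1 × 15.999 = 15.999 g/mol.
%O = 15.999 / 135.166 × 100 = 11.84%.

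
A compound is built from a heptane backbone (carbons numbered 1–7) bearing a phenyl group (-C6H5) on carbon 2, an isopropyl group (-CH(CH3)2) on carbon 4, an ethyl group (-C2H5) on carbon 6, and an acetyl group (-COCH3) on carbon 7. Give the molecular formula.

Atom tally by fragment:
  CH3 → C:1 H:3
  CH(C6H5) → C:7 H:6
  CH2 → C:1 H:2
  CH(CH(CH3)2) → C:4 H:8
  CH2 → C:1 H:2
  CH(C2H5) → C:3 H:6
  CH2COCH3 → C:3 H:5 O:1
Element totals:
  C: 20
  H: 32
  O: 1

C20H32O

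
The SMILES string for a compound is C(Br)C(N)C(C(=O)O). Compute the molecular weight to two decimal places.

182.02 g/mol

Atom tally by fragment:
  BrCH2 → C:1 H:2 Br:1
  CH(NH2) → C:1 H:3 N:1
  CH2COOH → C:2 H:3 O:2
Element totals:
  C: 4
  H: 8
  Br: 1
  N: 1
  O: 2
Molecular formula: C4H8BrNO2.
  M = 4(12.011) + 8(1.008) + 79.904 + 14.007 + 2(15.999)
    = 48.044 + 8.064 + 79.904 + 14.007 + 31.998 = 182.017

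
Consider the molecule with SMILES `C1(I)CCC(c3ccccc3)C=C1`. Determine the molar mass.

284.14 g/mol

Atom tally by fragment:
  cyclohexene ring core → C:6 H:10
  (− 2 ring H displaced by substituents)
  + I → I:1
  + C6H5 → C:6 H:5
Element totals:
  C: 12
  H: 13
  I: 1
Molecular formula: C12H13I.
  M = 12(12.011) + 13(1.008) + 126.904
    = 144.132 + 13.104 + 126.904 = 284.140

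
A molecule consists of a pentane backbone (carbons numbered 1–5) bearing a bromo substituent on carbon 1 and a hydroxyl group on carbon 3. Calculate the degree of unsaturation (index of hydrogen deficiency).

Atom tally by fragment:
  BrCH2 → C:1 H:2 Br:1
  CH2 → C:1 H:2
  CH(OH) → C:1 H:2 O:1
  CH2 → C:1 H:2
  CH3 → C:1 H:3
Element totals:
  C: 5
  H: 11
  Br: 1
  O: 1
Molecular formula: C5H11BrO.
DoU = (2C + 2 + N − H − X) / 2 = (2·5 + 2 + 0 − 11 − 1) / 2 = 0.

0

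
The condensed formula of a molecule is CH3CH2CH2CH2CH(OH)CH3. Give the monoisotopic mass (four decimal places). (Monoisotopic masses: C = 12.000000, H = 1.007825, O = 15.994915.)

Element totals:
  C: 6
  H: 14
  O: 1
Molecular formula: C6H14O.
  M = 6(12.0) + 14(1.007825) + 15.994915
    = 72.000000 + 14.109550 + 15.994915 = 102.104465

102.1045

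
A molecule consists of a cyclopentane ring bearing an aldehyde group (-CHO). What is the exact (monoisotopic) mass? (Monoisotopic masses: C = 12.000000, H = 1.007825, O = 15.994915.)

Atom tally by fragment:
  cyclopentane ring core → C:5 H:10
  (− 1 ring H displaced by substituents)
  + CHO → C:1 H:1 O:1
Element totals:
  C: 6
  H: 10
  O: 1
Molecular formula: C6H10O.
  M = 6(12.0) + 10(1.007825) + 15.994915
    = 72.000000 + 10.078250 + 15.994915 = 98.073165

98.0732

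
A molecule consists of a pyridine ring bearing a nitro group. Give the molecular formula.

C5H4N2O2

Atom tally by fragment:
  pyridine ring core → C:5 H:5 N:1
  (− 1 ring H displaced by substituents)
  + NO2 → N:1 O:2
Element totals:
  C: 5
  H: 4
  N: 2
  O: 2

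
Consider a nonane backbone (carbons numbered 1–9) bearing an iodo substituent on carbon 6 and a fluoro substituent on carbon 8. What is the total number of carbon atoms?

Atom tally by fragment:
  CH3 → C:1 H:3
  CH2 → C:1 H:2
  CH2 → C:1 H:2
  CH2 → C:1 H:2
  CH2 → C:1 H:2
  CH(I) → C:1 H:1 I:1
  CH2 → C:1 H:2
  CH(F) → C:1 H:1 F:1
  CH3 → C:1 H:3
Element totals:
  C: 9
  H: 18
  F: 1
  I: 1

9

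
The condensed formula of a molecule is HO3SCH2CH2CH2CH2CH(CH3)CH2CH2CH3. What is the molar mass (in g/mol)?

Element totals:
  C: 9
  H: 20
  O: 3
  S: 1
Molecular formula: C9H20O3S.
  M = 9(12.011) + 20(1.008) + 3(15.999) + 32.06
    = 108.099 + 20.160 + 47.997 + 32.060 = 208.316

208.32 g/mol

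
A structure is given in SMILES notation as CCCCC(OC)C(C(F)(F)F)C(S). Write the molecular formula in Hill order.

Atom tally by fragment:
  CH3 → C:1 H:3
  CH2 → C:1 H:2
  CH2 → C:1 H:2
  CH2 → C:1 H:2
  CH(OCH3) → C:2 H:4 O:1
  CH(CF3) → C:2 H:1 F:3
  CH2SH → C:1 H:3 S:1
Element totals:
  C: 9
  H: 17
  F: 3
  O: 1
  S: 1

C9H17F3OS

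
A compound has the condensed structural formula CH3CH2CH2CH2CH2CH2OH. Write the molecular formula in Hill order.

C6H14O

Element totals:
  C: 6
  H: 14
  O: 1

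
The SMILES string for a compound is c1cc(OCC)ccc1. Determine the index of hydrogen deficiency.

4

Atom tally by fragment:
  benzene ring core → C:6 H:6
  (− 1 ring H displaced by substituents)
  + OC2H5 → C:2 H:5 O:1
Element totals:
  C: 8
  H: 10
  O: 1
Molecular formula: C8H10O.
DoU = (2C + 2 + N − H − X) / 2 = (2·8 + 2 + 0 − 10 − 0) / 2 = 4.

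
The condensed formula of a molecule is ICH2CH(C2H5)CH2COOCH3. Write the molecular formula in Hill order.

Element totals:
  C: 7
  H: 13
  I: 1
  O: 2

C7H13IO2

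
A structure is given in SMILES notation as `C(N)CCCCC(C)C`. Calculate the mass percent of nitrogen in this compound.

10.84%

Atom tally by fragment:
  H2NCH2 → C:1 H:4 N:1
  CH2 → C:1 H:2
  CH2 → C:1 H:2
  CH2 → C:1 H:2
  CH2 → C:1 H:2
  CH(CH3) → C:2 H:4
  CH3 → C:1 H:3
Element totals:
  C: 8
  H: 19
  N: 1
Molecular formula: C8H19N.
Molar mass = 129.247 g/mol.
Mass from N: 1 × 14.007 = 14.007 g/mol.
%N = 14.007 / 129.247 × 100 = 10.84%.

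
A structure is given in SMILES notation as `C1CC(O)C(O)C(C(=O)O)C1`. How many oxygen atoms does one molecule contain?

Atom tally by fragment:
  cyclohexane ring core → C:6 H:12
  (− 3 ring H displaced by substituents)
  + OH → O:1 H:1
  + OH → O:1 H:1
  + COOH → C:1 H:1 O:2
Element totals:
  C: 7
  H: 12
  O: 4

4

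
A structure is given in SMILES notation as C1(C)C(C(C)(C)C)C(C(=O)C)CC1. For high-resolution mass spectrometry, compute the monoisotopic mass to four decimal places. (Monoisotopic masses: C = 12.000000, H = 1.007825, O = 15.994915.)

Atom tally by fragment:
  cyclopentane ring core → C:5 H:10
  (− 3 ring H displaced by substituents)
  + CH3 → C:1 H:3
  + C(CH3)3 → C:4 H:9
  + COCH3 → C:2 H:3 O:1
Element totals:
  C: 12
  H: 22
  O: 1
Molecular formula: C12H22O.
  M = 12(12.0) + 22(1.007825) + 15.994915
    = 144.000000 + 22.172150 + 15.994915 = 182.167065

182.1671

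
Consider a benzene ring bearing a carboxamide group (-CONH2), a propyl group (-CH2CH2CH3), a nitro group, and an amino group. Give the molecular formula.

C10H13N3O3

Atom tally by fragment:
  benzene ring core → C:6 H:6
  (− 4 ring H displaced by substituents)
  + CONH2 → C:1 H:2 O:1 N:1
  + CH2CH2CH3 → C:3 H:7
  + NO2 → N:1 O:2
  + NH2 → N:1 H:2
Element totals:
  C: 10
  H: 13
  N: 3
  O: 3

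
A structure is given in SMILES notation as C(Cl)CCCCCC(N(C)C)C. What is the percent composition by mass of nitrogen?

7.31%

Atom tally by fragment:
  ClCH2 → C:1 H:2 Cl:1
  CH2 → C:1 H:2
  CH2 → C:1 H:2
  CH2 → C:1 H:2
  CH2 → C:1 H:2
  CH2 → C:1 H:2
  CH(N(CH3)2) → C:3 H:7 N:1
  CH3 → C:1 H:3
Element totals:
  C: 10
  H: 22
  Cl: 1
  N: 1
Molecular formula: C10H22ClN.
Molar mass = 191.743 g/mol.
Mass from N: 1 × 14.007 = 14.007 g/mol.
%N = 14.007 / 191.743 × 100 = 7.31%.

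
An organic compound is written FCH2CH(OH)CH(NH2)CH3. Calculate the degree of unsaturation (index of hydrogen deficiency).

Atom tally by fragment:
  FCH2 → C:1 H:2 F:1
  CH(OH) → C:1 H:2 O:1
  CH(NH2) → C:1 H:3 N:1
  CH3 → C:1 H:3
Element totals:
  C: 4
  H: 10
  F: 1
  N: 1
  O: 1
Molecular formula: C4H10FNO.
DoU = (2C + 2 + N − H − X) / 2 = (2·4 + 2 + 1 − 10 − 1) / 2 = 0.

0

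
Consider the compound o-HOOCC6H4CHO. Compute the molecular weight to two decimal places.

150.13 g/mol

Atom tally by fragment:
  benzene ring core → C:6 H:6
  (− 2 ring H displaced by substituents)
  + COOH → C:1 H:1 O:2
  + CHO → C:1 H:1 O:1
Element totals:
  C: 8
  H: 6
  O: 3
Molecular formula: C8H6O3.
  M = 8(12.011) + 6(1.008) + 3(15.999)
    = 96.088 + 6.048 + 47.997 = 150.133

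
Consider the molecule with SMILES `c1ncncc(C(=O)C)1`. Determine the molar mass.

Atom tally by fragment:
  pyrimidine ring core → C:4 H:4 N:2
  (− 1 ring H displaced by substituents)
  + COCH3 → C:2 H:3 O:1
Element totals:
  C: 6
  H: 6
  N: 2
  O: 1
Molecular formula: C6H6N2O.
  M = 6(12.011) + 6(1.008) + 2(14.007) + 15.999
    = 72.066 + 6.048 + 28.014 + 15.999 = 122.127

122.13 g/mol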